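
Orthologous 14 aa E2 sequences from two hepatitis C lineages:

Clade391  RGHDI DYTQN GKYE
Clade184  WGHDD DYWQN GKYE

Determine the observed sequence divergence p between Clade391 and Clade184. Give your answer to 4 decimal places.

The sequences differ at positions 1 (R/W), 5 (I/D), 8 (T/W).
There are 3 differences over 14 sites, so p = 3/14 = 0.2143.

0.2143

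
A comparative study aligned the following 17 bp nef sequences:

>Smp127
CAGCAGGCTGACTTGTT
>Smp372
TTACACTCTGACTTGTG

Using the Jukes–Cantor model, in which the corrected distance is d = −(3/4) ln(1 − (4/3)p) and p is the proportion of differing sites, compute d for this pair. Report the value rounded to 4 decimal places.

The sequences differ at positions 1 (C/T), 2 (A/T), 3 (G/A), 6 (G/C), 7 (G/T), 17 (T/G).
p = 6/17 = 0.352941.
d = −0.75 · ln(1 − (4/3)·0.352941) = −0.75 · ln(0.529412) = −0.75 · (-0.635988) = 0.4770.

0.4770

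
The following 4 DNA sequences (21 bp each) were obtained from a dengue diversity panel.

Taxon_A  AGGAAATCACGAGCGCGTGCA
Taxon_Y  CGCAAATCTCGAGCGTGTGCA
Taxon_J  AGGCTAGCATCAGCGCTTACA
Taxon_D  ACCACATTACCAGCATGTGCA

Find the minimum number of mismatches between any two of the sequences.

Pairwise Hamming distances:
  Taxon_A vs Taxon_Y: 4
  Taxon_A vs Taxon_J: 7
  Taxon_A vs Taxon_D: 7
  Taxon_Y vs Taxon_J: 11
  Taxon_Y vs Taxon_D: 7
  Taxon_J vs Taxon_D: 11
The smallest is 4, between Taxon_A and Taxon_Y.

4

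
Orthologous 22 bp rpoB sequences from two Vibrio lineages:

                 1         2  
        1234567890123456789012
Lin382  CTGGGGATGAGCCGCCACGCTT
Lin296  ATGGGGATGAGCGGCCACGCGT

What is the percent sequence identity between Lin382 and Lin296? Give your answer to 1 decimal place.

The sequences differ at positions 1 (C/A), 13 (C/G), 21 (T/G).
19 of the 22 sites match, so the percent identity is 19/22 × 100 = 86.4%.

86.4%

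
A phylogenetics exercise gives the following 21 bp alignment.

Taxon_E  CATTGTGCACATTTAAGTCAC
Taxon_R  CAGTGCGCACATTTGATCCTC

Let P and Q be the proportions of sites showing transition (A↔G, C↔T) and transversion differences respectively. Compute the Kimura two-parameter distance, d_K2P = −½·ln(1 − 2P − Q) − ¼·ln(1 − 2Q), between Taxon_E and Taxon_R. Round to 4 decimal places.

0.3639

Differing sites — 3:T/G (Tv); 6:T/C (Ti); 15:A/G (Ti); 17:G/T (Tv); 18:T/C (Ti); 20:A/T (Tv).
Of the 6 differences, 3 transitions and 3 transversions over 21 sites: P = 3/21 = 0.142857, Q = 3/21 = 0.142857.
d = −0.5·ln(0.571429) − 0.25·ln(0.714286) = −0.5·(-0.559615) − 0.25·(-0.336472) = 0.3639.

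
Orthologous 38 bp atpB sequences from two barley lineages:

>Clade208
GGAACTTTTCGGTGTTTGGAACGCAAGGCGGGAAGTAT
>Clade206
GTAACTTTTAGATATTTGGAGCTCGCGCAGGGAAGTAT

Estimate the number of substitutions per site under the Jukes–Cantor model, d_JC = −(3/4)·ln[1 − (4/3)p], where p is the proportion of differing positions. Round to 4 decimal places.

The sequences differ at positions 2 (G/T), 10 (C/A), 12 (G/A), 14 (G/A), 21 (A/G), 23 (G/T), 25 (A/G), 26 (A/C), 28 (G/C), 29 (C/A).
p = 10/38 = 0.263158.
d = −0.75 · ln(1 − (4/3)·0.263158) = −0.75 · ln(0.649123) = −0.75 · (-0.432133) = 0.3241.

0.3241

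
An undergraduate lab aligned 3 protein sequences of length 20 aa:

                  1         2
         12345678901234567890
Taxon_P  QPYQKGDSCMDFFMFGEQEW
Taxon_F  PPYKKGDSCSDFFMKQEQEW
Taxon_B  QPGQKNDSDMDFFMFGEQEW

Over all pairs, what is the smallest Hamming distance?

Pairwise Hamming distances:
  Taxon_P vs Taxon_F: 5
  Taxon_P vs Taxon_B: 3
  Taxon_F vs Taxon_B: 8
The smallest is 3, between Taxon_P and Taxon_B.

3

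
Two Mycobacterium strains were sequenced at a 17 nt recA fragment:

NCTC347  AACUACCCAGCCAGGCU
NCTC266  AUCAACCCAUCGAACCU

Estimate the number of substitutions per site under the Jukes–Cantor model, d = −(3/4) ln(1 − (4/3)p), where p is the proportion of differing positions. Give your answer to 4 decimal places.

Differing sites — 2:A/U; 4:U/A; 10:G/U; 12:C/G; 14:G/A; 15:G/C.
p = 6/17 = 0.352941.
d = −0.75 · ln(1 − (4/3)·0.352941) = −0.75 · ln(0.529412) = −0.75 · (-0.635988) = 0.4770.

0.4770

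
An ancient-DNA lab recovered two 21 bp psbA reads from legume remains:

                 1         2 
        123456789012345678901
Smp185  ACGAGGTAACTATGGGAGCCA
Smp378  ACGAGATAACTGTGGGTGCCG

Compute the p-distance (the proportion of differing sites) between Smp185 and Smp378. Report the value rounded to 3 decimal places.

Mismatches occur at site 6 (G↔A), site 12 (A↔G), site 17 (A↔T), site 21 (A↔G).
There are 4 differences over 21 sites, so p = 4/21 = 0.190.

0.190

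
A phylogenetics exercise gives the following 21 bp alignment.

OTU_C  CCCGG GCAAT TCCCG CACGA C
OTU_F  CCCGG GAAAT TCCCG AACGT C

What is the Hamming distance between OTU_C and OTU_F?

3

Differing sites — 7:C/A; 16:C/A; 20:A/T.
That gives 3 mismatches out of 21 aligned sites, so the Hamming distance is 3.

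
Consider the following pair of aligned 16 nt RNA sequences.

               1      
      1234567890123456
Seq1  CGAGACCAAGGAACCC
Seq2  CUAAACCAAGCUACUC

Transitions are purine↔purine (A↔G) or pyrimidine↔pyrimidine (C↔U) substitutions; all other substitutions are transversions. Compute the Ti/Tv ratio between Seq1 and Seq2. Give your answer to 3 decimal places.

The sequences differ at positions 2 (G/U, transversion), 4 (G/A, transition), 11 (G/C, transversion), 12 (A/U, transversion), 15 (C/U, transition).
Of the 5 differences, 2 transitions and 3 transversions, so Ti/Tv = 2/3 = 0.667.

0.667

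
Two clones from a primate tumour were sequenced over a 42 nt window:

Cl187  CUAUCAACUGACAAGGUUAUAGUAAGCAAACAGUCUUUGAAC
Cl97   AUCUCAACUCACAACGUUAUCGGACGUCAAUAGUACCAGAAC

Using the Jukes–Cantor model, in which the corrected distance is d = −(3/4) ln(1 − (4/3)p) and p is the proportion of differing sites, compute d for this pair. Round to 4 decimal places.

Mismatches occur at site 1 (C/A), site 3 (A/C), site 10 (G/C), site 15 (G/C), site 21 (A/C), site 23 (U/G), site 25 (A/C), site 27 (C/U), site 28 (A/C), site 31 (C/U), site 35 (C/A), site 36 (U/C), site 37 (U/C), site 38 (U/A).
p = 14/42 = 0.333333.
d = −0.75 · ln(1 − (4/3)·0.333333) = −0.75 · ln(0.555556) = −0.75 · (-0.587786) = 0.4408.

0.4408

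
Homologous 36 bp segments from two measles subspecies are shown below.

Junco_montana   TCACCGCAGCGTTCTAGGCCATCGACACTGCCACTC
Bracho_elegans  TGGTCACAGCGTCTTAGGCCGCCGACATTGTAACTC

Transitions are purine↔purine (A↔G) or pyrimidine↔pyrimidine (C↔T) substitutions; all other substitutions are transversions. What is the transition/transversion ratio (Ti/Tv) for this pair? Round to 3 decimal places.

Differing sites — 2:C/G (Tv); 3:A/G (Ti); 4:C/T (Ti); 6:G/A (Ti); 13:T/C (Ti); 14:C/T (Ti); 21:A/G (Ti); 22:T/C (Ti); 28:C/T (Ti); 31:C/T (Ti); 32:C/A (Tv).
Of the 11 differences, 9 transitions and 2 transversions, so Ti/Tv = 9/2 = 4.500.

4.500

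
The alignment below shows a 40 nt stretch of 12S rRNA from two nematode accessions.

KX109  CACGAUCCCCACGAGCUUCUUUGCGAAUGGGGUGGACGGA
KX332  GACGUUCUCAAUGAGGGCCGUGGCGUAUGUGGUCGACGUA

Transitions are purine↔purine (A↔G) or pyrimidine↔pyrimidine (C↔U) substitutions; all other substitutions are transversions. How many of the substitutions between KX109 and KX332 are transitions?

The sequences differ at positions 1 (C/G, transversion), 5 (A/U, transversion), 8 (C/U, transition), 10 (C/A, transversion), 12 (C/U, transition), 16 (C/G, transversion), 17 (U/G, transversion), 18 (U/C, transition), 20 (U/G, transversion), 22 (U/G, transversion), 26 (A/U, transversion), 30 (G/U, transversion), 34 (G/C, transversion), 39 (G/U, transversion).
Of the 14 differences, 3 transitions and 11 transversions, so the answer is 3.

3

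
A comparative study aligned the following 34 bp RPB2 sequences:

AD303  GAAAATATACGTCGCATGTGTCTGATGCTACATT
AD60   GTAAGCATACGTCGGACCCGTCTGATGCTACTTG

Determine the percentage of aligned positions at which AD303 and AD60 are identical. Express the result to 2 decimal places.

The sequences differ at positions 2 (A/T), 5 (A/G), 6 (T/C), 15 (C/G), 17 (T/C), 18 (G/C), 19 (T/C), 32 (A/T), 34 (T/G).
25 of the 34 sites match, so the percent identity is 25/34 × 100 = 73.53%.

73.53%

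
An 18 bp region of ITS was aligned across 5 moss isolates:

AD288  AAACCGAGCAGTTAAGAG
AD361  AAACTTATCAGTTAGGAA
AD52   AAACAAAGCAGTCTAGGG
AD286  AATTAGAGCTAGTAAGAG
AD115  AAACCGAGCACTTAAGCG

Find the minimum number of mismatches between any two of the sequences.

Pairwise Hamming distances:
  AD288 vs AD361: 5
  AD288 vs AD52: 5
  AD288 vs AD286: 6
  AD288 vs AD115: 2
  AD361 vs AD52: 8
  AD361 vs AD286: 10
  AD361 vs AD115: 7
  AD52 vs AD286: 9
  AD52 vs AD115: 6
  AD286 vs AD115: 7
The smallest is 2, between AD288 and AD115.

2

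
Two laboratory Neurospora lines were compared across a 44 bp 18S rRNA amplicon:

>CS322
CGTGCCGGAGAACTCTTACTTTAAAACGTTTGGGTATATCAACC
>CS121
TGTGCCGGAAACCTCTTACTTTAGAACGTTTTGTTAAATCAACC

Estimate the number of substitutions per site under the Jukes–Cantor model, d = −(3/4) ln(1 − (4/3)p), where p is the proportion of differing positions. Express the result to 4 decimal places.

0.1788

Differing sites — 1:C/T; 10:G/A; 12:A/C; 24:A/G; 32:G/T; 34:G/T; 37:T/A.
p = 7/44 = 0.159091.
d = −0.75 · ln(1 − (4/3)·0.159091) = −0.75 · ln(0.787879) = −0.75 · (-0.238411) = 0.1788.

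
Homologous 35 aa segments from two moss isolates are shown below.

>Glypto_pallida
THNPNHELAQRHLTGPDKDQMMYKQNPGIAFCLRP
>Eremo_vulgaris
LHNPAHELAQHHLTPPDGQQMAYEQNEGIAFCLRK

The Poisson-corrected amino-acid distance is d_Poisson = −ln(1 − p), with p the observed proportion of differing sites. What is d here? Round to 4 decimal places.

The sequences differ at positions 1 (T/L), 5 (N/A), 11 (R/H), 15 (G/P), 18 (K/G), 19 (D/Q), 22 (M/A), 24 (K/E), 27 (P/E), 35 (P/K).
p = 10/35 = 0.285714.
d = −ln(1 − 0.285714) = −ln(0.714286) = 0.3365.

0.3365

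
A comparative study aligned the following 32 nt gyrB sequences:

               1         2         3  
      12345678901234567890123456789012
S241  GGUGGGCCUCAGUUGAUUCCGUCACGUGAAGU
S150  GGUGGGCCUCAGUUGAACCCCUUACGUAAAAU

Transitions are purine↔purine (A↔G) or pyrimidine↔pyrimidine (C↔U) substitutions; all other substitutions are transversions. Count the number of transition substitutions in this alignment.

Differing sites — 17:U/A (Tv); 18:U/C (Ti); 21:G/C (Tv); 23:C/U (Ti); 28:G/A (Ti); 31:G/A (Ti).
Of the 6 differences, 4 transitions and 2 transversions, so the answer is 4.

4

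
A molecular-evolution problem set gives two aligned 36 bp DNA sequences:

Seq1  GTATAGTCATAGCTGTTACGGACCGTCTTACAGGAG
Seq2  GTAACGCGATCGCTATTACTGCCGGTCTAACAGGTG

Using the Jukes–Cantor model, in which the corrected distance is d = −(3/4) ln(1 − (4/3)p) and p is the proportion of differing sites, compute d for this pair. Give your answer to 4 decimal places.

Differing sites — 4:T/A; 5:A/C; 7:T/C; 8:C/G; 11:A/C; 15:G/A; 20:G/T; 22:A/C; 24:C/G; 29:T/A; 35:A/T.
p = 11/36 = 0.305556.
d = −0.75 · ln(1 − (4/3)·0.305556) = −0.75 · ln(0.592592) = −0.75 · (-0.523249) = 0.3924.

0.3924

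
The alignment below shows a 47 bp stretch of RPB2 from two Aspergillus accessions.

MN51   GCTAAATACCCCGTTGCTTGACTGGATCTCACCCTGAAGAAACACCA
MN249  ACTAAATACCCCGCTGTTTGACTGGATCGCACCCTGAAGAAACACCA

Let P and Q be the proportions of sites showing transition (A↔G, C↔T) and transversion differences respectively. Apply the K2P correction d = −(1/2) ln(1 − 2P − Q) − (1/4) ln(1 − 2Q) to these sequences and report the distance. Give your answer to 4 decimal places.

The sequences differ at positions 1 (G/A, transition), 14 (T/C, transition), 17 (C/T, transition), 29 (T/G, transversion).
Of the 4 differences, 3 transitions and 1 transversion over 47 sites: P = 3/47 = 0.063830, Q = 1/47 = 0.021277.
d = −0.5·ln(0.851063) − 0.25·ln(0.957446) = −0.5·(-0.161269) − 0.25·(-0.043486) = 0.0915.

0.0915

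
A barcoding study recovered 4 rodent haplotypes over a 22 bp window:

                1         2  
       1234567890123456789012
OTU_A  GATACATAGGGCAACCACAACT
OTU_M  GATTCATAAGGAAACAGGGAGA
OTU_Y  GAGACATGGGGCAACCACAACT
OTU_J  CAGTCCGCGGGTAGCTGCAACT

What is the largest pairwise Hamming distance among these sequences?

Pairwise Hamming distances:
  OTU_A vs OTU_M: 9
  OTU_A vs OTU_Y: 2
  OTU_A vs OTU_J: 10
  OTU_M vs OTU_Y: 11
  OTU_M vs OTU_J: 13
  OTU_Y vs OTU_J: 9
The largest is 13, between OTU_M and OTU_J.

13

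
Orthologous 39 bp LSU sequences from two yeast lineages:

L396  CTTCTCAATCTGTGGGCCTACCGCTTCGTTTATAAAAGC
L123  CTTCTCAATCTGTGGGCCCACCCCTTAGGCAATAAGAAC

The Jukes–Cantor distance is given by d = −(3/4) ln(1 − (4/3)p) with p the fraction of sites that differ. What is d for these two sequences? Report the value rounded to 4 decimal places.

0.2396

Differing sites — 19:T/C; 23:G/C; 27:C/A; 29:T/G; 30:T/C; 31:T/A; 36:A/G; 38:G/A.
p = 8/39 = 0.205128.
d = −0.75 · ln(1 − (4/3)·0.205128) = −0.75 · ln(0.726496) = −0.75 · (-0.319522) = 0.2396.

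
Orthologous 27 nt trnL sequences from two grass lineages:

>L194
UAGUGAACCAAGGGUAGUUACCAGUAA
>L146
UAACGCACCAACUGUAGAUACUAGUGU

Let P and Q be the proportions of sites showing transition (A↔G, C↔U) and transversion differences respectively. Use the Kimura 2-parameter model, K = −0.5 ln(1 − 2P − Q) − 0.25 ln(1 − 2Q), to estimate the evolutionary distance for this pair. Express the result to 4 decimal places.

0.4440

The sequences differ at positions 3 (G/A, transition), 4 (U/C, transition), 6 (A/C, transversion), 12 (G/C, transversion), 13 (G/U, transversion), 18 (U/A, transversion), 22 (C/U, transition), 26 (A/G, transition), 27 (A/U, transversion).
Of the 9 differences, 4 transitions and 5 transversions over 27 sites: P = 4/27 = 0.148148, Q = 5/27 = 0.185185.
d = −0.5·ln(0.518519) − 0.25·ln(0.629630) = −0.5·(-0.656779) − 0.25·(-0.462623) = 0.4440.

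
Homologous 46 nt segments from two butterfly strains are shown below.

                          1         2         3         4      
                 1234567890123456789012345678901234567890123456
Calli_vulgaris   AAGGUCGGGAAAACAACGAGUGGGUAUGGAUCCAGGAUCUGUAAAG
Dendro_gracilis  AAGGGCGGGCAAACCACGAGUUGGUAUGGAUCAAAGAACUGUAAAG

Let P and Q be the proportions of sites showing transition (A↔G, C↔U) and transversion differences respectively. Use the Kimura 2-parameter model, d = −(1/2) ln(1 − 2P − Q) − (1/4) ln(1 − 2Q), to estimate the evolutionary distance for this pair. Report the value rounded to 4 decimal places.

Differing sites — 5:U/G (Tv); 10:A/C (Tv); 15:A/C (Tv); 22:G/U (Tv); 33:C/A (Tv); 35:G/A (Ti); 38:U/A (Tv).
Of the 7 differences, 1 transition and 6 transversions over 46 sites: P = 1/46 = 0.021739, Q = 6/46 = 0.130435.
d = −0.5·ln(0.826087) − 0.25·ln(0.739130) = −0.5·(-0.191055) − 0.25·(-0.302281) = 0.1711.

0.1711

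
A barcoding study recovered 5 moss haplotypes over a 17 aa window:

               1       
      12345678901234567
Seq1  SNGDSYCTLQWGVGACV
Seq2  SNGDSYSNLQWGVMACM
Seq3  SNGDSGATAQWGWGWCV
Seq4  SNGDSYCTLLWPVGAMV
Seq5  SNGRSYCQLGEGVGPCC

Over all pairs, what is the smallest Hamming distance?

3

Pairwise Hamming distances:
  Seq1 vs Seq2: 4
  Seq1 vs Seq3: 5
  Seq1 vs Seq4: 3
  Seq1 vs Seq5: 6
  Seq2 vs Seq3: 8
  Seq2 vs Seq4: 7
  Seq2 vs Seq5: 8
  Seq3 vs Seq4: 8
  Seq3 vs Seq5: 10
  Seq4 vs Seq5: 8
The smallest is 3, between Seq1 and Seq4.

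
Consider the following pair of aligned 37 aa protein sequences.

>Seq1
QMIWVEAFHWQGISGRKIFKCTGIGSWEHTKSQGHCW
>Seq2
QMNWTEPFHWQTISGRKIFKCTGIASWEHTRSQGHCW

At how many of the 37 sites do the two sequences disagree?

The sequences differ at positions 3 (I/N), 5 (V/T), 7 (A/P), 12 (G/T), 25 (G/A), 31 (K/R).
That gives 6 mismatches out of 37 aligned sites, so the Hamming distance is 6.

6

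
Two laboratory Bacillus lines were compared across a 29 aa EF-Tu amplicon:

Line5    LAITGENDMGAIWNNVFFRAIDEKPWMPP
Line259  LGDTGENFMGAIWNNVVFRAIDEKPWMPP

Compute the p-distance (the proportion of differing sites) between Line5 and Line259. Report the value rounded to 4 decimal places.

Mismatches occur at site 2 (A↔G), site 3 (I↔D), site 8 (D↔F), site 17 (F↔V).
There are 4 differences over 29 sites, so p = 4/29 = 0.1379.

0.1379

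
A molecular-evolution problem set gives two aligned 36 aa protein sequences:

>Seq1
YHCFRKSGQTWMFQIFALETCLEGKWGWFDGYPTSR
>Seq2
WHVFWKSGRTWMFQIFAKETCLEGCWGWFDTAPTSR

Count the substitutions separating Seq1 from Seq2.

Mismatches occur at site 1 (Y↔W), site 3 (C↔V), site 5 (R↔W), site 9 (Q↔R), site 18 (L↔K), site 25 (K↔C), site 31 (G↔T), site 32 (Y↔A).
That gives 8 mismatches out of 36 aligned sites, so the Hamming distance is 8.

8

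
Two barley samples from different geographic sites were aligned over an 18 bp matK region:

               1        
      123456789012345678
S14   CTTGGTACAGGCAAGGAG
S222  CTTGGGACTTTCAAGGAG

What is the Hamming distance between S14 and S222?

Differing sites — 6:T/G; 9:A/T; 10:G/T; 11:G/T.
That gives 4 mismatches out of 18 aligned sites, so the Hamming distance is 4.

4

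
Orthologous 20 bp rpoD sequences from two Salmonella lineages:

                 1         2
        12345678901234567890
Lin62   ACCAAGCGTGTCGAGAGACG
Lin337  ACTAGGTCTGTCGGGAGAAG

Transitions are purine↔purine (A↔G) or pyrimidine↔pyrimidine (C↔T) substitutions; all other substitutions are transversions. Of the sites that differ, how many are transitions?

4

Differing sites — 3:C/T (Ti); 5:A/G (Ti); 7:C/T (Ti); 8:G/C (Tv); 14:A/G (Ti); 19:C/A (Tv).
Of the 6 differences, 4 transitions and 2 transversions, so the answer is 4.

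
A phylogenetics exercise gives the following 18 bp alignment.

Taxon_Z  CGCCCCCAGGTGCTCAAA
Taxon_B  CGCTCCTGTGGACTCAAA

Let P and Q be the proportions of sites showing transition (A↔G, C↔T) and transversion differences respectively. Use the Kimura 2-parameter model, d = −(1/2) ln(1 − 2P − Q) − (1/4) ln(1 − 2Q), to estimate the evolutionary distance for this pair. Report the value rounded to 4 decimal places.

0.4683

The sequences differ at positions 4 (C/T, transition), 7 (C/T, transition), 8 (A/G, transition), 9 (G/T, transversion), 11 (T/G, transversion), 12 (G/A, transition).
Of the 6 differences, 4 transitions and 2 transversions over 18 sites: P = 4/18 = 0.222222, Q = 2/18 = 0.111111.
d = −0.5·ln(0.444445) − 0.25·ln(0.777778) = −0.5·(-0.810929) − 0.25·(-0.251314) = 0.4683.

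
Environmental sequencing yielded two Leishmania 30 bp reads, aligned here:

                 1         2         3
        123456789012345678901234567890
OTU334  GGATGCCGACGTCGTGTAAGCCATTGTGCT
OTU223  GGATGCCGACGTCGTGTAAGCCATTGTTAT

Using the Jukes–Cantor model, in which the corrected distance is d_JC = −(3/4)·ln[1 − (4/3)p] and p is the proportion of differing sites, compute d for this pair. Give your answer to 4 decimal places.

0.0698

Mismatches occur at site 28 (G→T), site 29 (C→A).
p = 2/30 = 0.066667.
d = −0.75 · ln(1 − (4/3)·0.066667) = −0.75 · ln(0.911111) = −0.75 · (-0.093091) = 0.0698.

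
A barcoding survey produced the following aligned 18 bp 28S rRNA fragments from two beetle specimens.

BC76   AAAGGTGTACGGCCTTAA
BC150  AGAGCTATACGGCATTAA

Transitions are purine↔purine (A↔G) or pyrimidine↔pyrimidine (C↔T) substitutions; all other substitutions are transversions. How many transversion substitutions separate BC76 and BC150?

Mismatches occur at site 2 (A↔G, transition), site 5 (G↔C, transversion), site 7 (G↔A, transition), site 14 (C↔A, transversion).
Of the 4 differences, 2 transitions and 2 transversions, so the answer is 2.

2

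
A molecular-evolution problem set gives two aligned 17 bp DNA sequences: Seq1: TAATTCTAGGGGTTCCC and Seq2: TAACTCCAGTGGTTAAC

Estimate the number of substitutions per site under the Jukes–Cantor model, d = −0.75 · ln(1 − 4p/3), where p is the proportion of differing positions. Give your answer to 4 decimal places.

0.3734

Differing sites — 4:T/C; 7:T/C; 10:G/T; 15:C/A; 16:C/A.
p = 5/17 = 0.294118.
d = −0.75 · ln(1 − (4/3)·0.294118) = −0.75 · ln(0.607843) = −0.75 · (-0.497839) = 0.3734.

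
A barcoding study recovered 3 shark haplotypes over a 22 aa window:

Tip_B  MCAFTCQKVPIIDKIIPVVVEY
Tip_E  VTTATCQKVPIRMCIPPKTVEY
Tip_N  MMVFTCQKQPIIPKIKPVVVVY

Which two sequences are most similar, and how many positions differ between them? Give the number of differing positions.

Pairwise Hamming distances:
  Tip_B vs Tip_E: 10
  Tip_B vs Tip_N: 6
  Tip_E vs Tip_N: 12
The smallest is 6, between Tip_B and Tip_N.

6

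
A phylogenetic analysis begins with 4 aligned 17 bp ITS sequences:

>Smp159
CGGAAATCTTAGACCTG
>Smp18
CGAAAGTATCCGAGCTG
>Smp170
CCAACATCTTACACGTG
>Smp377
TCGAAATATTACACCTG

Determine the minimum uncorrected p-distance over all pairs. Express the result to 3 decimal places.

Pairwise Hamming distances:
  Smp159 vs Smp18: 6
  Smp159 vs Smp170: 5
  Smp159 vs Smp377: 4
  Smp18 vs Smp170: 9
  Smp18 vs Smp377: 8
  Smp170 vs Smp377: 5
The smallest is 4 mismatches, between Smp159 and Smp377; p = 4/17 = 0.235.

0.235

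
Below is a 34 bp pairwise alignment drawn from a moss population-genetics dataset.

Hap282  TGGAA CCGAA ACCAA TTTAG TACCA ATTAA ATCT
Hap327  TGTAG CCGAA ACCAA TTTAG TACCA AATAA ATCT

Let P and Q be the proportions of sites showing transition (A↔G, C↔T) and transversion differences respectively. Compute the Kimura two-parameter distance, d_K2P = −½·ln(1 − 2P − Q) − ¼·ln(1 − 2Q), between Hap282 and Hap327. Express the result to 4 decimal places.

0.0939

Differing sites — 3:G/T (Tv); 5:A/G (Ti); 27:T/A (Tv).
Of the 3 differences, 1 transition and 2 transversions over 34 sites: P = 1/34 = 0.029412, Q = 2/34 = 0.058824.
d = −0.5·ln(0.882352) − 0.25·ln(0.882352) = −0.5·(-0.125164) − 0.25·(-0.125164) = 0.0939.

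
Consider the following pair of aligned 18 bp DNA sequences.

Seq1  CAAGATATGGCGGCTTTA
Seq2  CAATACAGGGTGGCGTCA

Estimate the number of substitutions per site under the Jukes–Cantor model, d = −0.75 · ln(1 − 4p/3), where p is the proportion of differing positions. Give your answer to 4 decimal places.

0.4408

Differing sites — 4:G/T; 6:T/C; 8:T/G; 11:C/T; 15:T/G; 17:T/C.
p = 6/18 = 0.333333.
d = −0.75 · ln(1 − (4/3)·0.333333) = −0.75 · ln(0.555556) = −0.75 · (-0.587786) = 0.4408.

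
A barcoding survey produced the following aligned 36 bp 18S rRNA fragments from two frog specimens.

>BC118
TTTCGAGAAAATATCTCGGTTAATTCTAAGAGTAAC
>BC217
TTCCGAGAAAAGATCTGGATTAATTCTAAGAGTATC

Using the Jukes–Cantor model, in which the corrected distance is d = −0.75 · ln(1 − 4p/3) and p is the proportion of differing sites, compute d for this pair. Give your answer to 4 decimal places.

0.1536

Differing sites — 3:T/C; 12:T/G; 17:C/G; 19:G/A; 35:A/T.
p = 5/36 = 0.138889.
d = −0.75 · ln(1 − (4/3)·0.138889) = −0.75 · ln(0.814815) = −0.75 · (-0.204794) = 0.1536.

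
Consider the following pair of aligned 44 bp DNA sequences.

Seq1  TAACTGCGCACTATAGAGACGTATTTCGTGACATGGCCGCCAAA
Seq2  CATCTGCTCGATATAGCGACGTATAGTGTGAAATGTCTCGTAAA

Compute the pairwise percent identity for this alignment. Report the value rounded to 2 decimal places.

Differing sites — 1:T/C; 3:A/T; 8:G/T; 10:A/G; 11:C/A; 17:A/C; 25:T/A; 26:T/G; 27:C/T; 32:C/A; 36:G/T; 38:C/T; 39:G/C; 40:C/G; 41:C/T.
29 of the 44 sites match, so the percent identity is 29/44 × 100 = 65.91%.

65.91%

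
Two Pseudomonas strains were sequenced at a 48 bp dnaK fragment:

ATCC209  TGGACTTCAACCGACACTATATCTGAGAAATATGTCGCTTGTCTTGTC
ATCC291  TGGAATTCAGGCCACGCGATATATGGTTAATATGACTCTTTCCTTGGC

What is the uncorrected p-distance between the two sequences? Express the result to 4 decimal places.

0.3125

Differing sites — 5:C/A; 10:A/G; 11:C/G; 13:G/C; 16:A/G; 18:T/G; 23:C/A; 26:A/G; 27:G/T; 28:A/T; 35:T/A; 37:G/T; 41:G/T; 42:T/C; 47:T/G.
There are 15 differences over 48 sites, so p = 15/48 = 0.3125.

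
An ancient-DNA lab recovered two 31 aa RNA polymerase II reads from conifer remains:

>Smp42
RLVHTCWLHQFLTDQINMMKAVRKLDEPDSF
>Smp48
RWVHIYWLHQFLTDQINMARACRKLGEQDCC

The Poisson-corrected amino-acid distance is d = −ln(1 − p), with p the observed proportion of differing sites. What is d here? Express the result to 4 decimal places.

0.3895

Differing sites — 2:L/W; 5:T/I; 6:C/Y; 19:M/A; 20:K/R; 22:V/C; 26:D/G; 28:P/Q; 30:S/C; 31:F/C.
p = 10/31 = 0.322581.
d = −ln(1 − 0.322581) = −ln(0.677419) = 0.3895.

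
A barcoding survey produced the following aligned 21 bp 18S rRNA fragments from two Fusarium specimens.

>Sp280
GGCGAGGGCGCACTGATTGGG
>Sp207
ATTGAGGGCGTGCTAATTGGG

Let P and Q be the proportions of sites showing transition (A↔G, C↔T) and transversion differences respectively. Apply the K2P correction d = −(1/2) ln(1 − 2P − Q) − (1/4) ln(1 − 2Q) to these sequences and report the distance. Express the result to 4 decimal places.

Mismatches occur at site 1 (G/A, transition), site 2 (G/T, transversion), site 3 (C/T, transition), site 11 (C/T, transition), site 12 (A/G, transition), site 15 (G/A, transition).
Of the 6 differences, 5 transitions and 1 transversion over 21 sites: P = 5/21 = 0.238095, Q = 1/21 = 0.047619.
d = −0.5·ln(0.476191) − 0.25·ln(0.904762) = −0.5·(-0.741936) − 0.25·(-0.100083) = 0.3960.

0.3960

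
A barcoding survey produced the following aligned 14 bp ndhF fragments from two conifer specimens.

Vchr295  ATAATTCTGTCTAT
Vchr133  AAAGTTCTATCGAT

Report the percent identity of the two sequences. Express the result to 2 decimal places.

71.43%

Mismatches occur at site 2 (T↔A), site 4 (A↔G), site 9 (G↔A), site 12 (T↔G).
10 of the 14 sites match, so the percent identity is 10/14 × 100 = 71.43%.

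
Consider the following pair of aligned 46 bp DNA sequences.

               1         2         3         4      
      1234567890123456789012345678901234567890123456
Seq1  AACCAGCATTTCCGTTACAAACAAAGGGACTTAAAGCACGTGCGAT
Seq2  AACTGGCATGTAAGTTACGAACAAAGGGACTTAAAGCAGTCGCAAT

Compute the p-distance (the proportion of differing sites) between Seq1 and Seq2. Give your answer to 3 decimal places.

0.217

Mismatches occur at site 4 (C↔T), site 5 (A↔G), site 10 (T↔G), site 12 (C↔A), site 13 (C↔A), site 19 (A↔G), site 39 (C↔G), site 40 (G↔T), site 41 (T↔C), site 44 (G↔A).
There are 10 differences over 46 sites, so p = 10/46 = 0.217.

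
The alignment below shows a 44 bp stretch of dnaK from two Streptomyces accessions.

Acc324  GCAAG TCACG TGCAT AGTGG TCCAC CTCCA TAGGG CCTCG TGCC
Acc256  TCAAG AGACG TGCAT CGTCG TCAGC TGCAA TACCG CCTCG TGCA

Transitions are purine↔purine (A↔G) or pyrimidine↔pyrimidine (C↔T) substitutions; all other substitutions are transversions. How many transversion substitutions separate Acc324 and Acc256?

The sequences differ at positions 1 (G/T, transversion), 6 (T/A, transversion), 7 (C/G, transversion), 16 (A/C, transversion), 19 (G/C, transversion), 23 (C/A, transversion), 24 (A/G, transition), 26 (C/T, transition), 27 (T/G, transversion), 29 (C/A, transversion), 33 (G/C, transversion), 34 (G/C, transversion), 44 (C/A, transversion).
Of the 13 differences, 2 transitions and 11 transversions, so the answer is 11.

11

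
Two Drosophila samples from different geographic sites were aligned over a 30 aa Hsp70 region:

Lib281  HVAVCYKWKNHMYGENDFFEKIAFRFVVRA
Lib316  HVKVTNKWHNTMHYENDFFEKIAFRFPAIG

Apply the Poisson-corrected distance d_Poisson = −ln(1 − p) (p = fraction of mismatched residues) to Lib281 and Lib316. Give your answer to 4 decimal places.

0.4568

Differing sites — 3:A/K; 5:C/T; 6:Y/N; 9:K/H; 11:H/T; 13:Y/H; 14:G/Y; 27:V/P; 28:V/A; 29:R/I; 30:A/G.
p = 11/30 = 0.366667.
d = −ln(1 − 0.366667) = −ln(0.633333) = 0.4568.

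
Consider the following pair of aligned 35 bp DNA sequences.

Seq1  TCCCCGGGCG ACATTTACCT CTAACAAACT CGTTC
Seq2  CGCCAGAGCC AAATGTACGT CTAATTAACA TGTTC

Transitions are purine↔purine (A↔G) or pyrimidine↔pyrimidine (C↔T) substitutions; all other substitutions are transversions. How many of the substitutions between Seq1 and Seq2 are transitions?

The sequences differ at positions 1 (T/C, transition), 2 (C/G, transversion), 5 (C/A, transversion), 7 (G/A, transition), 10 (G/C, transversion), 12 (C/A, transversion), 15 (T/G, transversion), 19 (C/G, transversion), 25 (C/T, transition), 26 (A/T, transversion), 30 (T/A, transversion), 31 (C/T, transition).
Of the 12 differences, 4 transitions and 8 transversions, so the answer is 4.

4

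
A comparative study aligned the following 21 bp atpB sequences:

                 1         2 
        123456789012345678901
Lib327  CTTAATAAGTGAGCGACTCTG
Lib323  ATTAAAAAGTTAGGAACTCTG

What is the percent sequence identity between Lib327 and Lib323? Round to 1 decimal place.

The sequences differ at positions 1 (C/A), 6 (T/A), 11 (G/T), 14 (C/G), 15 (G/A).
16 of the 21 sites match, so the percent identity is 16/21 × 100 = 76.2%.

76.2%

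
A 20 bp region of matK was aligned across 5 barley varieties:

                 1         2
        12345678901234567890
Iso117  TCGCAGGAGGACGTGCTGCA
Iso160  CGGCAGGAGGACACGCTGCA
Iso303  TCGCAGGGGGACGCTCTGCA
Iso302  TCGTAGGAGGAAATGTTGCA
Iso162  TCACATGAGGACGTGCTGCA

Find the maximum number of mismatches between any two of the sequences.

7

Pairwise Hamming distances:
  Iso117 vs Iso160: 4
  Iso117 vs Iso303: 3
  Iso117 vs Iso302: 4
  Iso117 vs Iso162: 2
  Iso160 vs Iso303: 5
  Iso160 vs Iso302: 6
  Iso160 vs Iso162: 6
  Iso303 vs Iso302: 7
  Iso303 vs Iso162: 5
  Iso302 vs Iso162: 6
The largest is 7, between Iso303 and Iso302.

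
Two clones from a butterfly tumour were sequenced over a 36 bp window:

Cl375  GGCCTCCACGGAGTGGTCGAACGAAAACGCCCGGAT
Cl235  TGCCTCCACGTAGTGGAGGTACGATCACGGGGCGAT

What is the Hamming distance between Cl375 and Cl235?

Mismatches occur at site 1 (G/T), site 11 (G/T), site 17 (T/A), site 18 (C/G), site 20 (A/T), site 25 (A/T), site 26 (A/C), site 30 (C/G), site 31 (C/G), site 32 (C/G), site 33 (G/C).
That gives 11 mismatches out of 36 aligned sites, so the Hamming distance is 11.

11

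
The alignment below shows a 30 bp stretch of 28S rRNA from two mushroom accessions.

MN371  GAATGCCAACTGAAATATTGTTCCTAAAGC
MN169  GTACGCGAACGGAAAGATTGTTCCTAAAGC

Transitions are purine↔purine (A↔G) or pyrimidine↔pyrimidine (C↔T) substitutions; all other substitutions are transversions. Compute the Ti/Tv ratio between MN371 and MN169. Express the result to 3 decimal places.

The sequences differ at positions 2 (A/T, transversion), 4 (T/C, transition), 7 (C/G, transversion), 11 (T/G, transversion), 16 (T/G, transversion).
Of the 5 differences, 1 transition and 4 transversions, so Ti/Tv = 1/4 = 0.250.

0.250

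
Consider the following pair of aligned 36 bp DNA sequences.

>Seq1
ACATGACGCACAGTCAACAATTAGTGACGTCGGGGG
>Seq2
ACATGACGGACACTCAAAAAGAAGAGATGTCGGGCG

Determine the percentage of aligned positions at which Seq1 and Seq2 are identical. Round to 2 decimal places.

Mismatches occur at site 9 (C/G), site 13 (G/C), site 18 (C/A), site 21 (T/G), site 22 (T/A), site 25 (T/A), site 28 (C/T), site 35 (G/C).
28 of the 36 sites match, so the percent identity is 28/36 × 100 = 77.78%.

77.78%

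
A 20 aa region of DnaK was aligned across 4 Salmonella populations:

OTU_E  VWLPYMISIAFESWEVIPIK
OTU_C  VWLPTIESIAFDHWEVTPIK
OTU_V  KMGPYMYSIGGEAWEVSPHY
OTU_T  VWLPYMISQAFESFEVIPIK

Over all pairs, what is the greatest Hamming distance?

Pairwise Hamming distances:
  OTU_E vs OTU_C: 6
  OTU_E vs OTU_V: 10
  OTU_E vs OTU_T: 2
  OTU_C vs OTU_V: 13
  OTU_C vs OTU_T: 8
  OTU_V vs OTU_T: 12
The largest is 13, between OTU_C and OTU_V.

13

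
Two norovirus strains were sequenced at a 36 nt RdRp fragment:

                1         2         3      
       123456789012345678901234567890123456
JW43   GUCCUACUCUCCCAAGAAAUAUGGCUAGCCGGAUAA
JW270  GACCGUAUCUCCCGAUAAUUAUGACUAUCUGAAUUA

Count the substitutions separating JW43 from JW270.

12

The sequences differ at positions 2 (U/A), 5 (U/G), 6 (A/U), 7 (C/A), 14 (A/G), 16 (G/U), 19 (A/U), 24 (G/A), 28 (G/U), 30 (C/U), 32 (G/A), 35 (A/U).
That gives 12 mismatches out of 36 aligned sites, so the Hamming distance is 12.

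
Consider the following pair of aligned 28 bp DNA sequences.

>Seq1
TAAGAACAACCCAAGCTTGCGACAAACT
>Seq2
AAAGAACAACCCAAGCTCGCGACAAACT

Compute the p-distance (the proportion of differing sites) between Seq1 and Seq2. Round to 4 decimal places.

0.0714

Differing sites — 1:T/A; 18:T/C.
There are 2 differences over 28 sites, so p = 2/28 = 0.0714.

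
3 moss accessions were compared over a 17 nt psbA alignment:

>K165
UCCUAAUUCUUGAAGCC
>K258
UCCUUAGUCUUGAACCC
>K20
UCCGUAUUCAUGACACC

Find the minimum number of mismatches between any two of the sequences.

Pairwise Hamming distances:
  K165 vs K258: 3
  K165 vs K20: 5
  K258 vs K20: 5
The smallest is 3, between K165 and K258.

3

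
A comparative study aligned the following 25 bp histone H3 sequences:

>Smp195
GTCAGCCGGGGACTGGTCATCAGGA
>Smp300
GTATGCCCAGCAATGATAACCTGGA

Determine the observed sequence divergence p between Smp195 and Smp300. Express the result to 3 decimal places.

Differing sites — 3:C/A; 4:A/T; 8:G/C; 9:G/A; 11:G/C; 13:C/A; 16:G/A; 18:C/A; 20:T/C; 22:A/T.
There are 10 differences over 25 sites, so p = 10/25 = 0.400.

0.400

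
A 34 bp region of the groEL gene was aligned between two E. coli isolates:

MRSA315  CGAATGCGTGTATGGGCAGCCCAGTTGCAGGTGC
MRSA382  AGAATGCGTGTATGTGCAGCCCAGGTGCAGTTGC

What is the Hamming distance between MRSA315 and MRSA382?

Mismatches occur at site 1 (C/A), site 15 (G/T), site 25 (T/G), site 31 (G/T).
That gives 4 mismatches out of 34 aligned sites, so the Hamming distance is 4.

4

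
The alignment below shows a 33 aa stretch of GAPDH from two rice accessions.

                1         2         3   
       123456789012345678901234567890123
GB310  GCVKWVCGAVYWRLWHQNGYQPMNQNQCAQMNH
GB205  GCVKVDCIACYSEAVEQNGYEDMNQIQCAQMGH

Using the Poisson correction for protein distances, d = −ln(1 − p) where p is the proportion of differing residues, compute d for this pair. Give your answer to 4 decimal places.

0.5008

The sequences differ at positions 5 (W/V), 6 (V/D), 8 (G/I), 10 (V/C), 12 (W/S), 13 (R/E), 14 (L/A), 15 (W/V), 16 (H/E), 21 (Q/E), 22 (P/D), 26 (N/I), 32 (N/G).
p = 13/33 = 0.393939.
d = −ln(1 − 0.393939) = −ln(0.606061) = 0.5008.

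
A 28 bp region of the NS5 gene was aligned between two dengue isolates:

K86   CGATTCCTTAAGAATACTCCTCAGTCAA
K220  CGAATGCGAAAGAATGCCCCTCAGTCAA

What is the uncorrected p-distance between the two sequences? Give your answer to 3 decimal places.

0.214

The sequences differ at positions 4 (T/A), 6 (C/G), 8 (T/G), 9 (T/A), 16 (A/G), 18 (T/C).
There are 6 differences over 28 sites, so p = 6/28 = 0.214.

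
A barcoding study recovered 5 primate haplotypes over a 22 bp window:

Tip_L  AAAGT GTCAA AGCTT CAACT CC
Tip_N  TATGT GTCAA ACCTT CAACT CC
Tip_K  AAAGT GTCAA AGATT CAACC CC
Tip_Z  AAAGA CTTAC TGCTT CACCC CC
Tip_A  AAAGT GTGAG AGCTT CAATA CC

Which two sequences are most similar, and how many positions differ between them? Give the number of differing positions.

2

Pairwise Hamming distances:
  Tip_L vs Tip_N: 3
  Tip_L vs Tip_K: 2
  Tip_L vs Tip_Z: 7
  Tip_L vs Tip_A: 4
  Tip_N vs Tip_K: 5
  Tip_N vs Tip_Z: 10
  Tip_N vs Tip_A: 7
  Tip_K vs Tip_Z: 7
  Tip_K vs Tip_A: 5
  Tip_Z vs Tip_A: 8
The smallest is 2, between Tip_L and Tip_K.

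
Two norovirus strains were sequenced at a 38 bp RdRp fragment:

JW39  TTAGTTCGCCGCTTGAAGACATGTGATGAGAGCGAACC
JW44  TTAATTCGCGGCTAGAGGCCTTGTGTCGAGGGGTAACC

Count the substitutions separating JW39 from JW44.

11

Differing sites — 4:G/A; 10:C/G; 14:T/A; 17:A/G; 19:A/C; 21:A/T; 26:A/T; 27:T/C; 31:A/G; 33:C/G; 34:G/T.
That gives 11 mismatches out of 38 aligned sites, so the Hamming distance is 11.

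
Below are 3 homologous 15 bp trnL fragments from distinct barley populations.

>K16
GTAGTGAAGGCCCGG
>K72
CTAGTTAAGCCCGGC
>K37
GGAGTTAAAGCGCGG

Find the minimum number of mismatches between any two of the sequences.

4

Pairwise Hamming distances:
  K16 vs K72: 5
  K16 vs K37: 4
  K72 vs K37: 7
The smallest is 4, between K16 and K37.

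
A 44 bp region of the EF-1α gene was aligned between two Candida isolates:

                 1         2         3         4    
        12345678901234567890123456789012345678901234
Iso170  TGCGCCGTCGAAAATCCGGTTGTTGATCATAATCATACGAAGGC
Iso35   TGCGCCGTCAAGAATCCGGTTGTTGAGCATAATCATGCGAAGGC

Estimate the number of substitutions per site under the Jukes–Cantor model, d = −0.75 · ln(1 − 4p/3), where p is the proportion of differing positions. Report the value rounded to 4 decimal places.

The sequences differ at positions 10 (G/A), 12 (A/G), 27 (T/G), 37 (A/G).
p = 4/44 = 0.090909.
d = −0.75 · ln(1 − (4/3)·0.090909) = −0.75 · ln(0.878788) = −0.75 · (-0.129212) = 0.0969.

0.0969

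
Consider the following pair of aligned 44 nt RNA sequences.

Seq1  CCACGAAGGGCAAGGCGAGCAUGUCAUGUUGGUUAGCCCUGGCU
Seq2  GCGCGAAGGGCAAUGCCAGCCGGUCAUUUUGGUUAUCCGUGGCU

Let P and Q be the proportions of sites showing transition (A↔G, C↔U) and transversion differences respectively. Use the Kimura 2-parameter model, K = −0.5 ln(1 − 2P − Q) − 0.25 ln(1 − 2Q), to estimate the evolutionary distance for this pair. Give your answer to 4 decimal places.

The sequences differ at positions 1 (C/G, transversion), 3 (A/G, transition), 14 (G/U, transversion), 17 (G/C, transversion), 21 (A/C, transversion), 22 (U/G, transversion), 28 (G/U, transversion), 36 (G/U, transversion), 39 (C/G, transversion).
Of the 9 differences, 1 transition and 8 transversions over 44 sites: P = 1/44 = 0.022727, Q = 8/44 = 0.181818.
d = −0.5·ln(0.772728) − 0.25·ln(0.636364) = −0.5·(-0.257828) − 0.25·(-0.451985) = 0.2419.

0.2419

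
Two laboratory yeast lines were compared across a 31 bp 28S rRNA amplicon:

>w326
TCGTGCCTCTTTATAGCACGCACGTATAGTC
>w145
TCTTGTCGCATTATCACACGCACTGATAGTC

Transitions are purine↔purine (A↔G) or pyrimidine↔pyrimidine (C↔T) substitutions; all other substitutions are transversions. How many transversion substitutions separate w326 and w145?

6

Mismatches occur at site 3 (G↔T, transversion), site 6 (C↔T, transition), site 8 (T↔G, transversion), site 10 (T↔A, transversion), site 15 (A↔C, transversion), site 16 (G↔A, transition), site 24 (G↔T, transversion), site 25 (T↔G, transversion).
Of the 8 differences, 2 transitions and 6 transversions, so the answer is 6.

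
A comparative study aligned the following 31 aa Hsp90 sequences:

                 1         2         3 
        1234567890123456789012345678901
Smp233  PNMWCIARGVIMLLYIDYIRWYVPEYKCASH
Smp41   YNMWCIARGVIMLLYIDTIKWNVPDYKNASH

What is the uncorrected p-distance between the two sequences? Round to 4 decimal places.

0.1935

The sequences differ at positions 1 (P/Y), 18 (Y/T), 20 (R/K), 22 (Y/N), 25 (E/D), 28 (C/N).
There are 6 differences over 31 sites, so p = 6/31 = 0.1935.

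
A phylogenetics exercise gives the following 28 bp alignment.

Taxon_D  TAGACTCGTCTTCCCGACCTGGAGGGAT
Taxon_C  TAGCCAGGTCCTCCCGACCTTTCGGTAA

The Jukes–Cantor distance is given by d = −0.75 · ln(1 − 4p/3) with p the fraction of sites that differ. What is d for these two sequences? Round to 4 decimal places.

The sequences differ at positions 4 (A/C), 6 (T/A), 7 (C/G), 11 (T/C), 21 (G/T), 22 (G/T), 23 (A/C), 26 (G/T), 28 (T/A).
p = 9/28 = 0.321429.
d = −0.75 · ln(1 − (4/3)·0.321429) = −0.75 · ln(0.571428) = −0.75 · (-0.559617) = 0.4197.

0.4197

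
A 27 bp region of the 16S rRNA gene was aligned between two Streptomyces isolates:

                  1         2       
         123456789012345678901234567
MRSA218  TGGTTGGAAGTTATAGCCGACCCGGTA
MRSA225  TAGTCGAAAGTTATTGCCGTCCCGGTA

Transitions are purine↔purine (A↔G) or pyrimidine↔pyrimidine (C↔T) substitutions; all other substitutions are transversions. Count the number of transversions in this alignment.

Differing sites — 2:G/A (Ti); 5:T/C (Ti); 7:G/A (Ti); 15:A/T (Tv); 20:A/T (Tv).
Of the 5 differences, 3 transitions and 2 transversions, so the answer is 2.

2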